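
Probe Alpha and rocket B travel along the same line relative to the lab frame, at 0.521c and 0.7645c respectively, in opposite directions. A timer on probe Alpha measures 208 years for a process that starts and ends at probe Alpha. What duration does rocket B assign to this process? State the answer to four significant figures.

The velocity of probe Alpha relative to rocket B is (0.521 + 0.7645)c / (1 + 0.521×0.7645) = 0.91933c; relative speed 0.91933c.
At |u| = 0.91933c, γ = (1 − 0.845168)^(−1/2) = 2.5414.
Probe Alpha's interval is proper; time dilation gives Δt_B = γΔτ = 2.5414 × 208 years = 528.6 years.

528.6 years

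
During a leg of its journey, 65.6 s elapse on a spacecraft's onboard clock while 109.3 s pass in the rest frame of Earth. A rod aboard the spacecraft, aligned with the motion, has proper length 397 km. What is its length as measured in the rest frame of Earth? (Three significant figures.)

From Δt = γΔτ: γ = 109.3/65.6 = 1.66616.
L = L₀/γ = 397/1.66616 = 238 km.

238 km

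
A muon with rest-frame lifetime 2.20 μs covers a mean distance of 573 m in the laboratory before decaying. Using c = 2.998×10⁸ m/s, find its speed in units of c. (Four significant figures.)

0.6558c

Lab distance = (lab lifetime)·v = γτ·βc, so βγ = d/(cτ) = 573.0/(2.998×10⁸ × 2.200×10^-6) = 0.86876.
With βγ = 0.86876: γ² = 1 + (βγ)² = 1.754744, and β = (βγ)/γ = 0.86876/1.32467 = 0.6558.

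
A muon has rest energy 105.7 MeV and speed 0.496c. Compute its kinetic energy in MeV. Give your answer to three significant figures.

16.0 MeV

γ = 1/√(1 − β²) = 1/√(1 − 0.246016) = 1/√0.753984 = 1/0.868323 = 1.15165.
Kinetic energy: K = (γ − 1)mc² = (1.15165 − 1) × 105.7 MeV = 0.15165 × 105.7 = 16.0 MeV.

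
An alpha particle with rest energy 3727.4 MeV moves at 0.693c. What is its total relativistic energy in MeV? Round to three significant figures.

γ = 1/√(1 − β²) = 1/√(1 − 0.480249) = 1/√0.519751 = 1/0.720938 = 1.3871.
Total energy: E = γmc² = 1.3871 × 3727.4 MeV = 5170 MeV.

5170 MeV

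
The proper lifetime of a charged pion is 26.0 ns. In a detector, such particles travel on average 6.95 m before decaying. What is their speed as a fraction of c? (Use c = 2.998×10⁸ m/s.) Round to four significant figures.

0.6655c

Let x = d/(cτ) = 6.950 m / (2.998×10⁸ m/s × 2.600×10^-8 s) = 0.89162. Since d = βγcτ, x = βγ = β/√(1−β²).
Solving: β² = x²/(1+x²) = 0.794986/1.794986 = 0.442893, so β = 0.6655.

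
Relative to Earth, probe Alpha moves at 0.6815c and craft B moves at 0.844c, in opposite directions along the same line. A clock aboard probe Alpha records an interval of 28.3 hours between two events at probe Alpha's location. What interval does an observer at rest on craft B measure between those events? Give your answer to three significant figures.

114 hours

Speed of probe Alpha in craft B's frame: u = (v_A + v_B)/(1 + v_A v_B/c²) = (0.6815 + 0.844)/(1 + 0.6815×0.844) = 1.5255/1.575186 = 0.96846; |u| = 0.96846c.
γ for this relative speed: γ = 1/√(1 − 0.937915) = 4.0133.
The clock on probe Alpha records proper time, so craft B measures Δt = γΔτ = 4.0133 × 28.3 = 114 hours.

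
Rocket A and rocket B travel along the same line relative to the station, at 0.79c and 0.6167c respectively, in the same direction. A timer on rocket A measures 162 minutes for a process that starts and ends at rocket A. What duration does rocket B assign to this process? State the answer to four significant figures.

172.1 minutes

The velocity of rocket A relative to rocket B is (0.79 − 0.6167)c / (1 − 0.79×0.6167) = 0.33794c; relative speed 0.33794c.
γ for this relative speed: γ = 1/√(1 − 0.114203) = 1.0625.
The clock on rocket A records proper time, so rocket B measures Δt = γΔτ = 1.0625 × 162 = 172.1 minutes.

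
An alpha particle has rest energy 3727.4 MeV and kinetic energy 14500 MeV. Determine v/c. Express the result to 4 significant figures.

K = (γ−1)mc², so γ = 1 + 14500/3727.4 = 4.8901.
Then v/c = √(1 − γ⁻²) = √(1 − 0.0418181) = √0.9581819 = 0.9789.

0.9789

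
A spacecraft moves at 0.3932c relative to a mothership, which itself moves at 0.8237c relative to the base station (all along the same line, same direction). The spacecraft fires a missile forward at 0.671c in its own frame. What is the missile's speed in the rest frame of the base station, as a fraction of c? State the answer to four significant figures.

0.9836c

Compose velocities in two stages. Stage 1 (into S'): u₁ = (0.671+0.3932)/(1+0.671×0.3932) = 0.84204.
Stage 2 (into S): u = (0.84204+0.8237)/(1+0.84204×0.8237) = 0.98356, so the speed is 0.9836c.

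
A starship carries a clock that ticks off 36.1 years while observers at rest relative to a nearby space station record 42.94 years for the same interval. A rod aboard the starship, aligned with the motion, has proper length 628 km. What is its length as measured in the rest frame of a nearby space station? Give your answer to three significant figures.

528 km

γ = Δt/Δτ = 42.94/36.1 = 1.18947.
L = L₀/γ = 628/1.18947 = 528 km.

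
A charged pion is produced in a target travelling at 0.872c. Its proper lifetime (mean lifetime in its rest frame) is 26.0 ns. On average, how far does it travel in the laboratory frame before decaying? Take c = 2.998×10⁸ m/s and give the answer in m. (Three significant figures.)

γ = 1/√(1 − β²) = 1/√(1 − 0.760384) = 1/√0.239616 = 1/0.489506 = 2.0429.
Lab-frame lifetime: Δt = γτ = 2.0429 × 26.0 ns = 53.115 ns.
Distance: d = vΔt = 0.872 × 2.998×10⁸ m/s × 5.3115×10^-8 s = 13.9 m.

13.9 m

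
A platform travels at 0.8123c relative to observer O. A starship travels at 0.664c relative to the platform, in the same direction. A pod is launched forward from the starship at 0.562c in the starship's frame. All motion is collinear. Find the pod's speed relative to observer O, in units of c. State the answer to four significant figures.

0.9883c

First combine the pod and starship (S''→S'): u₁ = (0.562 + 0.664)/(1 + 0.562×0.664) = 1.226/1.373168 = 0.89283.
Then combine with the platform (S'→S): u = (0.89283 + 0.8123)/(1 + 0.89283×0.8123) = 1.70513/1.725245809 = 0.98834.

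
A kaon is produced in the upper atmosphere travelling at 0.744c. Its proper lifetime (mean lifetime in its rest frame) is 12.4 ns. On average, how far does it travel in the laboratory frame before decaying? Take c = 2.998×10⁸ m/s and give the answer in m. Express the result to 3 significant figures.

β² = 0.553536, so γ = 1/√0.446464 = 1.4966.
Lab-frame lifetime: Δt = γτ = 1.4966 × 12.4 ns = 18.558 ns.
Distance: d = vΔt = 0.744 × 2.998×10⁸ m/s × 1.8558×10^-8 s = 4.14 m.

4.14 m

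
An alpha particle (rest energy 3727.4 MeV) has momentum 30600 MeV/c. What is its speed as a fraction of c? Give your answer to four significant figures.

0.9927c

βγ = pc/(mc²) = 30600/3727.4 = 8.2095.
Since γ² = 1 + (βγ)² = 68.3959, γ = √68.3959 = 8.27018, and β = (βγ)/γ = 8.2095/8.27018 = 0.9927.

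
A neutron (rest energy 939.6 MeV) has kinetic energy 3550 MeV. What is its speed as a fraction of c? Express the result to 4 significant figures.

0.9779c

γ = 1 + K/(mc²) = 1 + 3550/939.6 = 4.7782.
β = √(1 − 1/γ²) = √(1 − 0.0437997) = √0.9562003 = 0.9779.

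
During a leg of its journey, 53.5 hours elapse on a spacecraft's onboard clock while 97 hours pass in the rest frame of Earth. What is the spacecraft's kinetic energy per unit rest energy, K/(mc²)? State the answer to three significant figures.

From Δt = γΔτ: γ = 97/53.5 = 1.81308.
K/(mc²) = γ − 1 = 1.81308 − 1 = 0.813.

0.813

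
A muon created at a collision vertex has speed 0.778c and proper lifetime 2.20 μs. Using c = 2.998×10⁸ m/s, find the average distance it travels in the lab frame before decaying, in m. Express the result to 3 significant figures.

817 m

With β = 0.778, γ = 1/√(1 − 0.778²) = 1/√0.394716 = 1.5917.
Lab-frame lifetime: Δt = γτ = 1.5917 × 2.20 μs = 3.5017 μs.
Distance: d = vΔt = 0.778 × 2.998×10⁸ m/s × 3.5017×10^-6 s = 817 m.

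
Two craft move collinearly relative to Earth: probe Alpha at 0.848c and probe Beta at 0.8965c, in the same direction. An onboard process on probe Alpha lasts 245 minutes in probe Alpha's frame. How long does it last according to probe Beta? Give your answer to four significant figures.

250.2 minutes

Transform probe Alpha's velocity into probe Beta's frame: (0.848 − 0.8965)/(1 − 0.848·0.8965) = −0.0485/0.239768, so the relative speed is 0.20228c.
γ for this relative speed: γ = 1/√(1 − 0.0409172) = 1.0211.
Probe Alpha's interval is proper; time dilation gives Δt_B = γΔτ = 1.0211 × 245 minutes = 250.2 minutes.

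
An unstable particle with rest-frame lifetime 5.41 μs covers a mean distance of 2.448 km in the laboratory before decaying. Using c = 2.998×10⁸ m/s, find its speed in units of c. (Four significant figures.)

0.8336c

Lab distance = (lab lifetime)·v = γτ·βc, so βγ = d/(cτ) = 2448/(2.998×10⁸ × 5.410×10^-6) = 1.5093.
With βγ = 1.5093: γ² = 1 + (βγ)² = 3.27799, and β = (βγ)/γ = 1.5093/1.81052 = 0.8336.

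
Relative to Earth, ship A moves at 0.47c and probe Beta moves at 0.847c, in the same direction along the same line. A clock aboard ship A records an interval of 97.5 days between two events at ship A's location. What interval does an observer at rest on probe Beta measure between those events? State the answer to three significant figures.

The velocity of ship A relative to probe Beta is (0.47 − 0.847)c / (1 − 0.47×0.847) = −0.62634c; relative speed 0.62634c.
γ for this relative speed: γ = 1/√(1 − 0.392302) = 1.2828.
The clock on ship A records proper time, so probe Beta measures Δt = γΔτ = 1.2828 × 97.5 = 125 days.

125 days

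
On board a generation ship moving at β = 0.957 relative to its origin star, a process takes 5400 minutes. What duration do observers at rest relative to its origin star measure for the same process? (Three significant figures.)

18600 minutes

Lorentz factor: γ = (1 − 0.915849)^(−1/2) = 3.4472.
The onboard clock measures proper time, so the interval in the rest frame of its origin star is dilated: Δt = γ·Δτ = 3.4472 × 5400 minutes = 18600 minutes.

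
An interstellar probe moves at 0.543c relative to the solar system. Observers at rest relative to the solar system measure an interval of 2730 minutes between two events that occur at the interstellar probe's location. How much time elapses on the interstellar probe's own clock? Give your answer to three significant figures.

γ = 1/√(1 − β²) = 1/√(1 − 0.294849) = 1/√0.705151 = 1/0.839733 = 1.1909.
The moving clock records proper time: Δτ = Δt/γ = 2730/1.1909 = 2290 minutes.

2290 minutes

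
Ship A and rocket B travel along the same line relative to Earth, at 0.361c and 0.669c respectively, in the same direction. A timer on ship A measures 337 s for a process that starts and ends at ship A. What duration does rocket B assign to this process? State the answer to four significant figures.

Transform ship A's velocity into rocket B's frame: (0.361 − 0.669)/(1 − 0.361·0.669) = −0.308/0.758491, so the relative speed is 0.40607c.
γ for this relative speed: γ = 1/√(1 − 0.164893) = 1.0943.
The clock on ship A records proper time, so rocket B measures Δt = γΔτ = 1.0943 × 337 = 368.8 s.

368.8 s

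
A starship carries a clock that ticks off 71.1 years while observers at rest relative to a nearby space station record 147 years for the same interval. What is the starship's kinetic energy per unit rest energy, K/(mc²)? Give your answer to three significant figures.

The time-dilation ratio gives γ = 147/71.1 = 2.06751.
Since K = (γ−1)mc², K/(mc²) = 2.06751 − 1 = 1.07.

1.07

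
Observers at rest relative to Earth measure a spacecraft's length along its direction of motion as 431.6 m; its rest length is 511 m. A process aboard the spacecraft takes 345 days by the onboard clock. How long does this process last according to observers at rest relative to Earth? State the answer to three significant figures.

From L = L₀/γ: γ = 511/431.6 = 1.18397.
Δt = γΔτ = 1.18397 × 345 = 408 days.

408 days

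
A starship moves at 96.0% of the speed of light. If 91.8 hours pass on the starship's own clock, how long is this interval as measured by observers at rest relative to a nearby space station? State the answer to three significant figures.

γ = 1/√(1 − β²) = 1/√(1 − 0.9216) = 1/√0.0784 = 1/0.28 = 3.5714.
Time dilation: Δt = γ·Δτ = 3.5714 × 91.8 = 328 hours.

328 hours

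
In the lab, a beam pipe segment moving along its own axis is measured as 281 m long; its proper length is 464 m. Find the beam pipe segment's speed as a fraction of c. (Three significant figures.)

Length contraction gives γ = L₀/L = 464/281 = 1.6512.
β = √(1 − 1/γ²) = √0.633224 = 0.796.

0.796c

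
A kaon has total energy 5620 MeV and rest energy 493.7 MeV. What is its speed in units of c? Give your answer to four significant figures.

Total energy E = γmc² gives γ = 5620/493.7 = 11.383.
Hence β = √(1 − 1/γ²) = √(1 − 0.00771768) = √0.99228232 = 0.9961.

0.9961c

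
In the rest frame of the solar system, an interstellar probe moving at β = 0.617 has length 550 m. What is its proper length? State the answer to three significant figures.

699 m

β² = 0.380689, so γ = 1/√0.619311 = 1.2707.
Proper length: L₀ = γ·L = 1.2707 × 550 = 699 m.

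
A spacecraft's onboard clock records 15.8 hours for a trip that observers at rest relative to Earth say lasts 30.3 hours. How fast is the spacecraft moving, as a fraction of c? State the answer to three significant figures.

γ = Δt/Δτ = 30.3/15.8 = 1.9177.
β = √(1 − 1/γ²) = √(1 − 0.271918) = √0.728082 = 0.853.

0.853c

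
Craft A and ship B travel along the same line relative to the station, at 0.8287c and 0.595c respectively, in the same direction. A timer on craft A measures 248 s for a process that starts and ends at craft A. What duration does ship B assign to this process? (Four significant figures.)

279.5 s

Speed of craft A in ship B's frame: u = (v_A − v_B)/(1 − v_A v_B/c²) = (0.8287 − 0.595)/(1 − 0.8287×0.595) = 0.2337/0.5069235 = 0.46102; |u| = 0.46102c.
γ for this relative speed: γ = 1/√(1 − 0.212539) = 1.1269.
The clock on craft A records proper time, so ship B measures Δt = γΔτ = 1.1269 × 248 = 279.5 s.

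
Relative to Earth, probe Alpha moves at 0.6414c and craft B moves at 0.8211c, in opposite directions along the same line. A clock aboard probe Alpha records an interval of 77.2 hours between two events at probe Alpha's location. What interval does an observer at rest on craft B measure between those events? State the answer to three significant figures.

The velocity of probe Alpha relative to craft B is (0.6414 + 0.8211)c / (1 + 0.6414×0.8211) = 0.95798c; relative speed 0.95798c.
At |u| = 0.95798c, γ = (1 − 0.917726)^(−1/2) = 3.4863.
Probe Alpha's interval is proper; time dilation gives Δt_B = γΔτ = 3.4863 × 77.2 hours = 269 hours.

269 hours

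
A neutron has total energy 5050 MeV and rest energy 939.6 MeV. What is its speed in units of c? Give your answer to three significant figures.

Total energy E = γmc² gives γ = 5050/939.6 = 5.3746.
Hence β = √(1 − 1/γ²) = √(1 − 0.0346185) = √0.9653815 = 0.983.

0.983c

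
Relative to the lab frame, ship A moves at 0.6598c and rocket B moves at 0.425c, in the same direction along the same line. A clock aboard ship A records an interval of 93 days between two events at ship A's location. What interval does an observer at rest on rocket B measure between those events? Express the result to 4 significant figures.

98.38 days

Transform ship A's velocity into rocket B's frame: (0.6598 − 0.425)/(1 − 0.6598·0.425) = 0.2348/0.719585, so the relative speed is 0.3263c.
At |u| = 0.3263c, γ = (1 − 0.106472)^(−1/2) = 1.0579.
Ship A's interval is proper; time dilation gives Δt_B = γΔτ = 1.0579 × 93 days = 98.38 days.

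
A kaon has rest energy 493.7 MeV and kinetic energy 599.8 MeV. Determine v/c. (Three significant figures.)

γ = 1 + K/(mc²) = 1 + 599.8/493.7 = 2.2149.
β = √(1 − 1/γ²) = √(1 − 0.203841) = √0.796159 = 0.892.

0.892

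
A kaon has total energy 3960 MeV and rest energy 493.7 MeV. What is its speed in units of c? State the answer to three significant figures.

Total energy E = γmc² gives γ = 3960/493.7 = 8.0211.
Hence β = √(1 − 1/γ²) = √(1 − 0.0155429) = √0.9844571 = 0.992.

0.992c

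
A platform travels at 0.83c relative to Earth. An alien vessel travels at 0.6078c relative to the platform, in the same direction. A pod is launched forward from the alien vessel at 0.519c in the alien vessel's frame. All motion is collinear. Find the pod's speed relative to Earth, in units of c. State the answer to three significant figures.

0.986c

First combine the pod and alien vessel (S''→S'): u₁ = (0.519 + 0.6078)/(1 + 0.519×0.6078) = 1.1268/1.3154482 = 0.85659.
Then combine with the platform (S'→S): u = (0.85659 + 0.83)/(1 + 0.85659×0.83) = 1.68659/1.7109697 = 0.98575.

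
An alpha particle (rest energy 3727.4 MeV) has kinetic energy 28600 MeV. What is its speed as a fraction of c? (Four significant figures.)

K = (γ−1)mc², so γ = 1 + 28600/3727.4 = 8.6729.
Then v/c = √(1 − γ⁻²) = √(1 − 0.0132945) = √0.9867055 = 0.9933.

0.9933c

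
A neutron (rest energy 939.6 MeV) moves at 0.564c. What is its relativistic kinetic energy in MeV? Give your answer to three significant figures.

198 MeV

β² = 0.318096, so γ = 1/√0.681904 = 1.21098.
Kinetic energy: K = (γ − 1)mc² = (1.21098 − 1) × 939.6 MeV = 0.21098 × 939.6 = 198 MeV.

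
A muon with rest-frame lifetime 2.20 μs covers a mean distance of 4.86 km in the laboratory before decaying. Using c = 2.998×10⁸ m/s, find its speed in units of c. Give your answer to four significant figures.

Let x = d/(cτ) = 4860 m / (2.998×10⁸ m/s × 2.200×10^-6 s) = 7.3685. Since d = βγcτ, x = βγ = β/√(1−β²).
Solving: β² = x²/(1+x²) = 54.2948/55.2948 = 0.981915, so β = 0.9909.

0.9909c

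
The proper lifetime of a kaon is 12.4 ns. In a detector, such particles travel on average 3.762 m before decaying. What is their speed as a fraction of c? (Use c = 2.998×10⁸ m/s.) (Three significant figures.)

0.711c

Let x = d/(cτ) = 3.762 m / (2.998×10⁸ m/s × 1.240×10^-8 s) = 1.012. Since d = βγcτ, x = βγ = β/√(1−β²).
Solving: β² = x²/(1+x²) = 1.02414/2.02414 = 0.505963, so β = 0.711.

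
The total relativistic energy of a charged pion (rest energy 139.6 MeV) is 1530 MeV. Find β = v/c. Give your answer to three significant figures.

γ = E/(mc²) = 1530/139.6 = 10.96.
β = √(1 − 1/γ²) = √(1 − 0.0083249) = √0.9916751 = 0.996.

0.996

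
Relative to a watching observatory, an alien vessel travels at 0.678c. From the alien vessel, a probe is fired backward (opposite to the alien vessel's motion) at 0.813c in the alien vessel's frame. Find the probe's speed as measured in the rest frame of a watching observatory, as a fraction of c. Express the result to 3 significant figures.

In units of c, u = (u' + v)/(1 + u'v) with u' = −0.813 and v = 0.678.
Numerator: −0.813 + 0.678 = −0.135. Denominator: 1 + (−0.813)(0.678) = 0.448786.
u = −0.135/0.448786 = −0.30081, so the speed is 0.301c.

0.301c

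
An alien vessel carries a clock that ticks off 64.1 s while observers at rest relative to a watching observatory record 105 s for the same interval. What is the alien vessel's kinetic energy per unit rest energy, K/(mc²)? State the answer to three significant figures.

γ = Δt/Δτ = 105/64.1 = 1.63807.
K/(mc²) = γ − 1 = 1.63807 − 1 = 0.638.

0.638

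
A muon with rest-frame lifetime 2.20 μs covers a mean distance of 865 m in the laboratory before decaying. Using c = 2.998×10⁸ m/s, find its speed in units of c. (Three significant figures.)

Lab distance = (lab lifetime)·v = γτ·βc, so βγ = d/(cτ) = 865.0/(2.998×10⁸ × 2.200×10^-6) = 1.3115.
With βγ = 1.3115: γ² = 1 + (βγ)² = 2.72003, and β = (βγ)/γ = 1.3115/1.64925 = 0.795.

0.795c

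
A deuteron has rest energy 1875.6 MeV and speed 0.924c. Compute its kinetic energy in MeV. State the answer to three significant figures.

β² = 0.853776, so γ = 1/√0.146224 = 2.6151.
Kinetic energy: K = (γ − 1)mc² = (2.6151 − 1) × 1875.6 MeV = 1.6151 × 1875.6 = 3030 MeV.

3030 MeV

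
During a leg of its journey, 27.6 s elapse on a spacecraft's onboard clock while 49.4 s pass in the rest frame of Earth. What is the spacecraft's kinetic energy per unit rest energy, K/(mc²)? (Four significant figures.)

0.7899

γ = Δt/Δτ = 49.4/27.6 = 1.78986.
K/(mc²) = γ − 1 = 1.78986 − 1 = 0.7899.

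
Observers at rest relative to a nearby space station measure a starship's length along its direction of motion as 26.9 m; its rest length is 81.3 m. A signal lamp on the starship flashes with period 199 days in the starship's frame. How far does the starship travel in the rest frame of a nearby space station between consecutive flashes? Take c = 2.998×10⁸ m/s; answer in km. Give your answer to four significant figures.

1.470×10^13 km

Length contraction gives γ = L₀/L = 81.3/26.9 = 3.0223.
β = √(1 − 1/γ²) = 0.94367. Lab-frame period = γτ = 3.0223×199 days = 601.44 days. Distance = βc × γτ = 0.94367 × 2.998×10⁸ m/s × 51964416 s = 1.4701×10^16 m = 1.470×10^13 km.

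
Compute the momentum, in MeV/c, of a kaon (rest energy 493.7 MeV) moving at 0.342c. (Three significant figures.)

180 MeV/c

With β = 0.342, γ = 1/√(1 − 0.342²) = 1/√0.883036 = 1.0642.
Momentum: p = γβ·mc = 1.0642 × 0.342 × 493.7 MeV/c = 180 MeV/c.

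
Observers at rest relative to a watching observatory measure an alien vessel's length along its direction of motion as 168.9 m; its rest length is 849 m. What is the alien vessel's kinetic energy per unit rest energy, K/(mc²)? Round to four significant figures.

4.027

From L = L₀/γ: γ = 849/168.9 = 5.02664.
Since K = (γ−1)mc², K/(mc²) = 5.02664 − 1 = 4.027.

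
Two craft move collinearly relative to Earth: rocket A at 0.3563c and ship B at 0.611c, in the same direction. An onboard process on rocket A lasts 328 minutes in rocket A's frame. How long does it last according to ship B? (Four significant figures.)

346.9 minutes

Transform rocket A's velocity into ship B's frame: (0.3563 − 0.611)/(1 − 0.3563·0.611) = −0.2547/0.7823007, so the relative speed is 0.32558c.
γ for this relative speed: γ = 1/√(1 − 0.106002) = 1.0576.
Rocket A's interval is proper; time dilation gives Δt_B = γΔτ = 1.0576 × 328 minutes = 346.9 minutes.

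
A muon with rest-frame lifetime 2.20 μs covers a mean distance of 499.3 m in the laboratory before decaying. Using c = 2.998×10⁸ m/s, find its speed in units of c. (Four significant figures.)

d = βγcτ ⇒ βγ = d/(cτ) = 499.3 m / (659.56 m) = 0.75702.
β = (βγ)/√(1+(βγ)²) = 0.75702/√1.573079 = 0.6036.

0.6036c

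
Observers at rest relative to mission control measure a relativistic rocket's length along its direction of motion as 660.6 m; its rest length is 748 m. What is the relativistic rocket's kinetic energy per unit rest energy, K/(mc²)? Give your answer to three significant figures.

0.132

From L = L₀/γ: γ = 748/660.6 = 1.1323.
Since K = (γ−1)mc², K/(mc²) = 1.1323 − 1 = 0.132.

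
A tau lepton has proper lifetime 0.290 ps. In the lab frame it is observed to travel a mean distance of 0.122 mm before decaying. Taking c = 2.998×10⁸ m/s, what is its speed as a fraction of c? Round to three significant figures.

d = βγcτ ⇒ βγ = d/(cτ) = 1.220×10^-4 m / (8.6942×10^-5 m) = 1.4032.
β = (βγ)/√(1+(βγ)²) = 1.4032/√2.96897 = 0.814.

0.814c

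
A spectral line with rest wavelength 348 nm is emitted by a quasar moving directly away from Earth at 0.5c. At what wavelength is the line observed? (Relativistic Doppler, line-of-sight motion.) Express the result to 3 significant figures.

603 nm

Relativistic Doppler for wavelength: λ_obs = λ_src · √((1+β)/(1−β)).
With β = 0.5: factor = √(1.5/0.5) = 1.7321.
λ_obs = 348 × 1.7321 = 603 nm.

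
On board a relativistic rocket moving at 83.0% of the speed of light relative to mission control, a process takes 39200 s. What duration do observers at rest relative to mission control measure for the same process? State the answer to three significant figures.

70300 s

With β = 0.83, γ = 1/√(1 − 0.83²) = 1/√0.3111 = 1.7929.
The onboard clock measures proper time, so the interval in the rest frame of mission control is dilated: Δt = γ·Δτ = 1.7929 × 39200 s = 70300 s.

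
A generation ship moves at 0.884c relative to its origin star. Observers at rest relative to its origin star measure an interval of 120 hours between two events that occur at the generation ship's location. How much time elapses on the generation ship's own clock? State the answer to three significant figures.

Lorentz factor: γ = (1 − 0.781456)^(−1/2) = 2.1391.
The generation ship's clock runs slow as seen from its origin star, so Δτ = Δt/γ = 120/2.1391 = 56.1 hours.

56.1 hours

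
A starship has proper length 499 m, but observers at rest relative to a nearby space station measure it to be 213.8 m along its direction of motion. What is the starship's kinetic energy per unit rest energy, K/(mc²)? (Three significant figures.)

1.33

γ = L₀/L = 499/213.8 = 2.33396.
Since K = (γ−1)mc², K/(mc²) = 2.33396 − 1 = 1.33.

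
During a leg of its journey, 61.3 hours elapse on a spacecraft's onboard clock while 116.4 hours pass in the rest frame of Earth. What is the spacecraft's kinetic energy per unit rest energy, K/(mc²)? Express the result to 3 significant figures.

γ = Δt/Δτ = 116.4/61.3 = 1.89886.
Since K = (γ−1)mc², K/(mc²) = 1.89886 − 1 = 0.899.

0.899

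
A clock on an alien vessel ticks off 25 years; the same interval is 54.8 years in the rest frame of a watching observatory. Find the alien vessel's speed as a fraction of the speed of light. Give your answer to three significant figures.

γ = Δt/Δτ = 54.8/25 = 2.192.
β = √(1 − 1/γ²) = √(1 − 0.208122) = √0.791878 = 0.890.

0.890c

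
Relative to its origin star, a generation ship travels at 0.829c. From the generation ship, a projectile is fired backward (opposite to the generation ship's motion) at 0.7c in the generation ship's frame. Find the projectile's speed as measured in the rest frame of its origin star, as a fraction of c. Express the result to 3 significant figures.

In units of c, u = (u' + v)/(1 + u'v) with u' = −0.7 and v = 0.829.
Numerator: −0.7 + 0.829 = 0.129. Denominator: 1 + (−0.7)(0.829) = 0.4197.
u = 0.129/0.4197 = 0.30736, so the speed is 0.307c.

0.307c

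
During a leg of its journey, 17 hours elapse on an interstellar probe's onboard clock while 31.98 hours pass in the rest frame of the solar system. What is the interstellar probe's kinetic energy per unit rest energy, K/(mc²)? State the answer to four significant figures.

0.8812

The time-dilation ratio gives γ = 31.98/17 = 1.88118.
K/(mc²) = γ − 1 = 1.88118 − 1 = 0.8812.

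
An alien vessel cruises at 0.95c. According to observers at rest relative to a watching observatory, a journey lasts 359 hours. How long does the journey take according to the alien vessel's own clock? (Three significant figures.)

γ = 1/√(1 − β²) = 1/√(1 − 0.9025) = 1/√0.0975 = 1/0.31225 = 3.2026.
The alien vessel's clock runs slow as seen from a watching observatory, so Δτ = Δt/γ = 359/3.2026 = 112 hours.

112 hours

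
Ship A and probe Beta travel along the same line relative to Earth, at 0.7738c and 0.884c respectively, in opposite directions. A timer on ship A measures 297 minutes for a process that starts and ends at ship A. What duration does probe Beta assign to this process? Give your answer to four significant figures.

Transform ship A's velocity into probe Beta's frame: (0.7738 + 0.884)/(1 + 0.7738·0.884) = 1.6578/1.6840392, so the relative speed is 0.98442c.
γ for this relative speed: γ = 1/√(1 − 0.969083) = 5.6872.
Ship A's interval is proper; time dilation gives Δt_B = γΔτ = 5.6872 × 297 minutes = 1689 minutes.

1689 minutes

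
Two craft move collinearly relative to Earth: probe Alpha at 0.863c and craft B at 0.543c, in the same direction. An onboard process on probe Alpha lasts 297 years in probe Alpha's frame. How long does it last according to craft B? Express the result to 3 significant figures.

372 years

Transform probe Alpha's velocity into craft B's frame: (0.863 − 0.543)/(1 − 0.863·0.543) = 0.32/0.531391, so the relative speed is 0.60219c.
γ for this relative speed: γ = 1/√(1 − 0.362633) = 1.2526.
Probe Alpha's interval is proper; time dilation gives Δt_B = γΔτ = 1.2526 × 297 years = 372 years.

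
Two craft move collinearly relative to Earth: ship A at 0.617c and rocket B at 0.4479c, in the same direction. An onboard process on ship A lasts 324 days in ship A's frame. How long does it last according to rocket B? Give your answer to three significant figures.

333 days

Transform ship A's velocity into rocket B's frame: (0.617 − 0.4479)/(1 − 0.617·0.4479) = 0.1691/0.7236457, so the relative speed is 0.23368c.
γ for this relative speed: γ = 1/√(1 − 0.0546063) = 1.0285.
The clock on ship A records proper time, so rocket B measures Δt = γΔτ = 1.0285 × 324 = 333 days.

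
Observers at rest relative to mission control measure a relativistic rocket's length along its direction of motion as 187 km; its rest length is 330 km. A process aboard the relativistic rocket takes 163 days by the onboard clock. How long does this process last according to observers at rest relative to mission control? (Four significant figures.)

287.6 days

γ = L₀/L = 330/187 = 1.76471.
Δt = γΔτ = 1.76471 × 163 = 287.6 days.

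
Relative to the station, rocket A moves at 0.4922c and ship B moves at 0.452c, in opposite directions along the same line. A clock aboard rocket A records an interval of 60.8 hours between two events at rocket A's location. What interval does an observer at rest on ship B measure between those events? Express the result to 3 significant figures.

95.7 hours

The velocity of rocket A relative to ship B is (0.4922 + 0.452)c / (1 + 0.4922×0.452) = 0.77237c; relative speed 0.77237c.
At |u| = 0.77237c, γ = (1 − 0.596555)^(−1/2) = 1.5744.
Rocket A's interval is proper; time dilation gives Δt_B = γΔτ = 1.5744 × 60.8 hours = 95.7 hours.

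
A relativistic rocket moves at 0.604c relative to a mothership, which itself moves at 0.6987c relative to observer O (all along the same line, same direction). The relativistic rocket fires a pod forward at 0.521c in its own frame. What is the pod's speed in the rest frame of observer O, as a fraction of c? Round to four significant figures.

Apply u = (u'+v)/(1+u'v) twice. Pod in the mothership frame: (0.521+0.604)/(1+0.521·0.604) = 1.125/1.314684 = 0.85572c.
That velocity, transformed to the rest frame of observer O: (0.85572+0.6987)/(1+0.85572·0.6987) = 1.55442/1.597891564 = 0.97279c.

0.9728c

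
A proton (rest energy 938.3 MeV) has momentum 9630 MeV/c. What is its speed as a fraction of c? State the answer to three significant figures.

pc/(mc²) = 9630/938.3 = 10.263 = βγ = β/√(1−β²).
So β² = x²/(1 + x²) with x = 10.263: x² = 105.329, β² = 105.329/106.329 = 0.990595, β = 0.995.

0.995c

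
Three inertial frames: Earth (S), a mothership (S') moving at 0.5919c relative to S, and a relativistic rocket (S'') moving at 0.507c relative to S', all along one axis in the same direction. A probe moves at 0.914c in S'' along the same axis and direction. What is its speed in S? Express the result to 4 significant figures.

0.9925c

Apply u = (u'+v)/(1+u'v) twice. Probe in the mothership frame: (0.914+0.507)/(1+0.914·0.507) = 1.421/1.463398 = 0.97103c.
That velocity, transformed to the rest frame of Earth: (0.97103+0.5919)/(1+0.97103·0.5919) = 1.56293/1.574752657 = 0.99249c.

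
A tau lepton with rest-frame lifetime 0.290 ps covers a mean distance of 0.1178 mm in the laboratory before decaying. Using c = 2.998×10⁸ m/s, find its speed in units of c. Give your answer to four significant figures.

Let x = d/(cτ) = 1.178×10^-4 m / (2.998×10⁸ m/s × 2.900×10^-13 s) = 1.3549. Since d = βγcτ, x = βγ = β/√(1−β²).
Solving: β² = x²/(1+x²) = 1.83575/2.83575 = 0.64736, so β = 0.8046.

0.8046c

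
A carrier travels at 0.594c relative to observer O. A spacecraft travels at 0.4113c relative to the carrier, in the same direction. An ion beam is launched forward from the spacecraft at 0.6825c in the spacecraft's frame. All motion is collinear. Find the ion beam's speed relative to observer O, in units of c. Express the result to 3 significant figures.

Compose velocities in two stages. Stage 1 (into S'): u₁ = (0.6825+0.4113)/(1+0.6825×0.4113) = 0.85406.
Stage 2 (into S): u = (0.85406+0.594)/(1+0.85406×0.594) = 0.96069, so the speed is 0.961c.

0.961c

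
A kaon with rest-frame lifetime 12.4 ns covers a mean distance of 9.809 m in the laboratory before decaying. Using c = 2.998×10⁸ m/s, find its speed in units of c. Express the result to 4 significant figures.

0.9351c

d = βγcτ ⇒ βγ = d/(cτ) = 9.809 m / (3.71752 m) = 2.6386.
β = (βγ)/√(1+(βγ)²) = 2.6386/√7.96221 = 0.9351.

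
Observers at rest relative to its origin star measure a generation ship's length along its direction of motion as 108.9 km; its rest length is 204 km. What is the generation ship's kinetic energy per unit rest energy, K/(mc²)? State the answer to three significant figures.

0.873

From L = L₀/γ: γ = 204/108.9 = 1.87328.
Since K = (γ−1)mc², K/(mc²) = 1.87328 − 1 = 0.873.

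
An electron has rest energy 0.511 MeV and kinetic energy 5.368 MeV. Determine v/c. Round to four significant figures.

γ = 1 + K/(mc²) = 1 + 5.368/0.511 = 11.505.
β = √(1 − 1/γ²) = √(1 − 0.00755487) = √0.99244513 = 0.9962.

0.9962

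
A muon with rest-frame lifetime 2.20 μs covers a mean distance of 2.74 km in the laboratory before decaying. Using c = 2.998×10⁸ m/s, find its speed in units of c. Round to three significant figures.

Let x = d/(cτ) = 2740 m / (2.998×10⁸ m/s × 2.200×10^-6 s) = 4.1543. Since d = βγcτ, x = βγ = β/√(1−β²).
Solving: β² = x²/(1+x²) = 17.2582/18.2582 = 0.94523, so β = 0.972.

0.972c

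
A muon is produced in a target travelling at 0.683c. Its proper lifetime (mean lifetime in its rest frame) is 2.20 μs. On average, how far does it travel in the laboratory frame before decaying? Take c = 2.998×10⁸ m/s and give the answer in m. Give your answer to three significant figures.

617 m

β² = 0.466489, so γ = 1/√0.533511 = 1.3691.
Lab-frame lifetime: Δt = γτ = 1.3691 × 2.20 μs = 3.012 μs.
Distance: d = vΔt = 0.683 × 2.998×10⁸ m/s × 3.0120×10^-6 s = 617 m.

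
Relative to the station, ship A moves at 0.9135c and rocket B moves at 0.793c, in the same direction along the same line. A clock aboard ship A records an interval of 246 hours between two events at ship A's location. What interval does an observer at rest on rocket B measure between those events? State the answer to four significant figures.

273.5 hours

The velocity of ship A relative to rocket B is (0.9135 − 0.793)c / (1 − 0.9135×0.793) = 0.43724c; relative speed 0.43724c.
γ for this relative speed: γ = 1/√(1 − 0.191179) = 1.1119.
Ship A's interval is proper; time dilation gives Δt_B = γΔτ = 1.1119 × 246 hours = 273.5 hours.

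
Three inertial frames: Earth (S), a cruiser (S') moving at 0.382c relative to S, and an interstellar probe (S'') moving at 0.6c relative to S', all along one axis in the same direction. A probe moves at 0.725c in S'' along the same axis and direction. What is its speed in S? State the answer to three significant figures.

0.965c

Apply u = (u'+v)/(1+u'v) twice. Probe in the cruiser frame: (0.725+0.6)/(1+0.725·0.6) = 1.325/1.435 = 0.92334c.
That velocity, transformed to the rest frame of Earth: (0.92334+0.382)/(1+0.92334·0.382) = 1.30534/1.35271588 = 0.96498c.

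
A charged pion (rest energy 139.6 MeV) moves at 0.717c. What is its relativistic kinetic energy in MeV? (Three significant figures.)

γ = 1/√(1 − β²) = 1/√(1 − 0.514089) = 1/√0.485911 = 1/0.697073 = 1.43457.
Kinetic energy: K = (γ − 1)mc² = (1.43457 − 1) × 139.6 MeV = 0.43457 × 139.6 = 60.7 MeV.

60.7 MeV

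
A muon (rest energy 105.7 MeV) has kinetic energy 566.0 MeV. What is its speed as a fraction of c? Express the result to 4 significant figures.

K = (γ−1)mc², so γ = 1 + 566.0/105.7 = 6.3548.
Then v/c = √(1 − γ⁻²) = √(1 − 0.0247626) = √0.9752374 = 0.9875.

0.9875c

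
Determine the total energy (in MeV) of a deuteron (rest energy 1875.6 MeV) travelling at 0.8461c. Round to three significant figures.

3520 MeV

Lorentz factor: γ = (1 − 0.71588521)^(−1/2) = 1.8761.
Total energy: E = γmc² = 1.8761 × 1875.6 MeV = 3520 MeV.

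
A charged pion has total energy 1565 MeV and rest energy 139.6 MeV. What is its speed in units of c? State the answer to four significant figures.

0.9960c

Total energy E = γmc² gives γ = 1565/139.6 = 11.211.
Hence β = √(1 − 1/γ²) = √(1 − 0.0079563) = √0.9920437 = 0.9960.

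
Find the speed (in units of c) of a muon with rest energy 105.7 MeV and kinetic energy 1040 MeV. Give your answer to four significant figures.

0.9957c

γ = 1 + K/(mc²) = 1 + 1040/105.7 = 10.839.
β = √(1 − 1/γ²) = √(1 − 0.0085118) = √0.9914882 = 0.9957.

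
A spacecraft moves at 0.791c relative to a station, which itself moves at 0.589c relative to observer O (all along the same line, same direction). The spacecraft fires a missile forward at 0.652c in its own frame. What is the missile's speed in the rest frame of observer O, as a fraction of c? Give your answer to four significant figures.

First combine the missile and spacecraft (S''→S'): u₁ = (0.652 + 0.791)/(1 + 0.652×0.791) = 1.443/1.515732 = 0.95202.
Then combine with the station (S'→S): u = (0.95202 + 0.589)/(1 + 0.95202×0.589) = 1.54102/1.56073978 = 0.98737.

0.9874c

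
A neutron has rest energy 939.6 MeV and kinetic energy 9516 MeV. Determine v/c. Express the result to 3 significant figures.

γ = 1 + K/(mc²) = 1 + 9516/939.6 = 11.128.
β = √(1 − 1/γ²) = √(1 − 0.00807543) = √0.99192457 = 0.996.

0.996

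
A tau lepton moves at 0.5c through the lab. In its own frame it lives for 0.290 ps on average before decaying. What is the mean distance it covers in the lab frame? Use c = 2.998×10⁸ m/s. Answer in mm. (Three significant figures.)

γ = 1/√(1 − β²) = 1/√(1 − 0.25) = 1/√0.75 = 1/0.866025 = 1.1547.
Lab-frame lifetime: Δt = γτ = 1.1547 × 0.290 ps = 0.33486 ps.
Distance: d = vΔt = 0.5 × 2.998×10⁸ m/s × 3.3486×10^-13 s = 5.02×10^-5 m = 0.0502 mm.

0.0502 mm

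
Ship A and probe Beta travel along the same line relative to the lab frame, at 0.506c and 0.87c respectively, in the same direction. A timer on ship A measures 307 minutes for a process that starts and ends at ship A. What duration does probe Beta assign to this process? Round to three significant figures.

404 minutes

Transform ship A's velocity into probe Beta's frame: (0.506 − 0.87)/(1 − 0.506·0.87) = −0.364/0.55978, so the relative speed is 0.65026c.
γ for this relative speed: γ = 1/√(1 − 0.422838) = 1.3163.
The clock on ship A records proper time, so probe Beta measures Δt = γΔτ = 1.3163 × 307 = 404 minutes.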